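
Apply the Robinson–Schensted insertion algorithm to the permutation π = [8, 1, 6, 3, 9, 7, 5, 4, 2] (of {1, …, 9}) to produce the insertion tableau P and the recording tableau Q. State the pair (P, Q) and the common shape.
P = [1, 2, 4] / [3, 7] / [5, 9] / [6] / [8];  Q = [1, 3, 5] / [2, 6] / [4, 7] / [8] / [9];  common shape = (3, 2, 2, 1, 1)

Row-insert the values π_1, π_2, … into P one at a time, bumping the leftmost entry strictly greater than the inserted value down to the next row. The recording tableau Q records, in position (i, j), the step at which that cell was added to P.
  Insert 8 (step 1): P = [8];  Q = [1]
  Insert 1 (step 2): P = [1] / [8];  Q = [1] / [2]
  Insert 6 (step 3): P = [1, 6] / [8];  Q = [1, 3] / [2]
  Insert 3 (step 4): P = [1, 3] / [6] / [8];  Q = [1, 3] / [2] / [4]
  Insert 9 (step 5): P = [1, 3, 9] / [6] / [8];  Q = [1, 3, 5] / [2] / [4]
  Insert 7 (step 6): P = [1, 3, 7] / [6, 9] / [8];  Q = [1, 3, 5] / [2, 6] / [4]
  Insert 5 (step 7): P = [1, 3, 5] / [6, 7] / [8, 9];  Q = [1, 3, 5] / [2, 6] / [4, 7]
  Insert 4 (step 8): P = [1, 3, 4] / [5, 7] / [6, 9] / [8];  Q = [1, 3, 5] / [2, 6] / [4, 7] / [8]
  Insert 2 (step 9): P = [1, 2, 4] / [3, 7] / [5, 9] / [6] / [8];  Q = [1, 3, 5] / [2, 6] / [4, 7] / [8] / [9]
Final shape: (3, 2, 2, 1, 1).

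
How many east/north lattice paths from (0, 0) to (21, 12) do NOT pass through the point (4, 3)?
Number of paths = 245458070

Total paths from (0, 0) to (21, 12): C(33, 21) = 354817320. Paths through (4, 3): (paths (0, 0) → (4, 3)) × (paths (4, 3) → (21, 12)) = C(7, 4) · C(26, 17) = 35 · 3124550 = 109359250. Avoidance count = 354817320 − 109359250 = 245458070.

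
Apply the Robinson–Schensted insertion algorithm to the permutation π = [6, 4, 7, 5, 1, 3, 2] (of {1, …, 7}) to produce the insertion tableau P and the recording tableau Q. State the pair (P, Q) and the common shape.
P = [1, 2] / [3, 5] / [4, 7] / [6];  Q = [1, 3] / [2, 4] / [5, 6] / [7];  common shape = (2, 2, 2, 1)

Row-insert the values π_1, π_2, … into P one at a time, bumping the leftmost entry strictly greater than the inserted value down to the next row. The recording tableau Q records, in position (i, j), the step at which that cell was added to P.
  Insert 6 (step 1): P = [6];  Q = [1]
  Insert 4 (step 2): P = [4] / [6];  Q = [1] / [2]
  Insert 7 (step 3): P = [4, 7] / [6];  Q = [1, 3] / [2]
  Insert 5 (step 4): P = [4, 5] / [6, 7];  Q = [1, 3] / [2, 4]
  Insert 1 (step 5): P = [1, 5] / [4, 7] / [6];  Q = [1, 3] / [2, 4] / [5]
  Insert 3 (step 6): P = [1, 3] / [4, 5] / [6, 7];  Q = [1, 3] / [2, 4] / [5, 6]
  Insert 2 (step 7): P = [1, 2] / [3, 5] / [4, 7] / [6];  Q = [1, 3] / [2, 4] / [5, 6] / [7]
Final shape: (2, 2, 2, 1).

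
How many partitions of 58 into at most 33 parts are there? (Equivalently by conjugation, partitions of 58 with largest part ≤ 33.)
p(58, parts ≤ 33) = 707882

Use the recurrence p(n, m) = p(n, m−1) + p(n−m, m): either the largest part is < m (count p(n, m−1)) or the largest part is exactly m (remove one copy of m, count p(n−m, m)). With p(0, ·) = 1 this gives p(58, parts ≤ 33) = 707882. (By conjugating Young diagrams, this also counts partitions of 58 into at most 33 parts.)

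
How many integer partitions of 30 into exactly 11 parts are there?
p(30, 11 parts) = 445

Partitions of n into exactly k parts are in bijection with partitions of n − k into at most k parts (subtract 1 from each part). So p(30, exactly 11) = p(19, parts ≤ 11). Computing via the recurrence p(m, j) = p(m, j−1) + p(m−j, j) gives 445.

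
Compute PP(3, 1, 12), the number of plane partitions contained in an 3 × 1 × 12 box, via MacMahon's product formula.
PP(3, 1, 12) = 455

Evaluate the triple product over i = 1..3, j = 1..1, k = 1..12. The factors are (2/1) · (3/2) · (4/3) · (5/4) · (6/5) · (7/6) · (8/7) · (9/8) · … (36 factors total). The numerators and denominators telescope so the product is an integer; carrying out the multiplication exactly gives PP(3, 1, 12) = 455.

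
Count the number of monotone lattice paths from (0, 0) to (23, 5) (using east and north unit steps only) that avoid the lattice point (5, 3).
Number of paths = 87640

Total paths from (0, 0) to (23, 5): C(28, 23) = 98280. Paths through (5, 3): (paths (0, 0) → (5, 3)) × (paths (5, 3) → (23, 5)) = C(8, 5) · C(20, 18) = 56 · 190 = 10640. Avoidance count = 98280 − 10640 = 87640.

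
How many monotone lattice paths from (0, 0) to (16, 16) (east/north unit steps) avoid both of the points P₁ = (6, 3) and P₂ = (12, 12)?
Number of paths = 345117326

Inclusion–exclusion. Total paths: C(32, 16) = 601080390. Through P₁: C(9, 6)·C(23, 10) = 96101544. Through P₂: C(24, 12)·C(8, 4) = 189290920. Since P₁ is strictly southwest of P₂, a monotone path through both must visit P₁ then P₂; paths through both = C(9, 6)·C(15, 6)·C(8, 4) = 29429400. Avoid both = 601080390 − 96101544 − 189290920 + 29429400 = 345117326.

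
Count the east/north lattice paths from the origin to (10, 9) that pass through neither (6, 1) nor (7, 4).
Number of paths = 72001

Inclusion–exclusion. Total paths: C(19, 10) = 92378. Through P₁: C(7, 6)·C(12, 4) = 3465. Through P₂: C(11, 7)·C(8, 3) = 18480. Since P₁ is strictly southwest of P₂, a monotone path through both must visit P₁ then P₂; paths through both = C(7, 6)·C(4, 1)·C(8, 3) = 1568. Avoid both = 92378 − 3465 − 18480 + 1568 = 72001.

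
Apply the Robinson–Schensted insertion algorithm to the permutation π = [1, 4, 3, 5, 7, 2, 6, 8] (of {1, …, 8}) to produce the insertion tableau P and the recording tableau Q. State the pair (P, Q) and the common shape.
P = [1, 2, 5, 6, 8] / [3, 7] / [4];  Q = [1, 2, 4, 5, 8] / [3, 7] / [6];  common shape = (5, 2, 1)

Row-insert the values π_1, π_2, … into P one at a time, bumping the leftmost entry strictly greater than the inserted value down to the next row. The recording tableau Q records, in position (i, j), the step at which that cell was added to P.
  Insert 1 (step 1): P = [1];  Q = [1]
  Insert 4 (step 2): P = [1, 4];  Q = [1, 2]
  Insert 3 (step 3): P = [1, 3] / [4];  Q = [1, 2] / [3]
  Insert 5 (step 4): P = [1, 3, 5] / [4];  Q = [1, 2, 4] / [3]
  Insert 7 (step 5): P = [1, 3, 5, 7] / [4];  Q = [1, 2, 4, 5] / [3]
  Insert 2 (step 6): P = [1, 2, 5, 7] / [3] / [4];  Q = [1, 2, 4, 5] / [3] / [6]
  Insert 6 (step 7): P = [1, 2, 5, 6] / [3, 7] / [4];  Q = [1, 2, 4, 5] / [3, 7] / [6]
  Insert 8 (step 8): P = [1, 2, 5, 6, 8] / [3, 7] / [4];  Q = [1, 2, 4, 5, 8] / [3, 7] / [6]
Final shape: (5, 2, 1).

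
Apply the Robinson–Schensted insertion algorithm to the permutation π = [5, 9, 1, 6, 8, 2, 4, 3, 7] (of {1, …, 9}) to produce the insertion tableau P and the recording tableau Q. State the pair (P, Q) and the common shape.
P = [1, 2, 3, 7] / [4, 6, 8] / [5] / [9];  Q = [1, 2, 5, 9] / [3, 4, 7] / [6] / [8];  common shape = (4, 3, 1, 1)

Row-insert the values π_1, π_2, … into P one at a time, bumping the leftmost entry strictly greater than the inserted value down to the next row. The recording tableau Q records, in position (i, j), the step at which that cell was added to P.
  Insert 5 (step 1): P = [5];  Q = [1]
  Insert 9 (step 2): P = [5, 9];  Q = [1, 2]
  Insert 1 (step 3): P = [1, 9] / [5];  Q = [1, 2] / [3]
  Insert 6 (step 4): P = [1, 6] / [5, 9];  Q = [1, 2] / [3, 4]
  Insert 8 (step 5): P = [1, 6, 8] / [5, 9];  Q = [1, 2, 5] / [3, 4]
  Insert 2 (step 6): P = [1, 2, 8] / [5, 6] / [9];  Q = [1, 2, 5] / [3, 4] / [6]
  Insert 4 (step 7): P = [1, 2, 4] / [5, 6, 8] / [9];  Q = [1, 2, 5] / [3, 4, 7] / [6]
  Insert 3 (step 8): P = [1, 2, 3] / [4, 6, 8] / [5] / [9];  Q = [1, 2, 5] / [3, 4, 7] / [6] / [8]
  Insert 7 (step 9): P = [1, 2, 3, 7] / [4, 6, 8] / [5] / [9];  Q = [1, 2, 5, 9] / [3, 4, 7] / [6] / [8]
Final shape: (4, 3, 1, 1).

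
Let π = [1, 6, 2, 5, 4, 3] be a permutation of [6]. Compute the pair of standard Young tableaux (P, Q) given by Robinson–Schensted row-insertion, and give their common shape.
P = [1, 2, 3] / [4] / [5] / [6];  Q = [1, 2, 4] / [3] / [5] / [6];  common shape = (3, 1, 1, 1)

Row-insert the values π_1, π_2, … into P one at a time, bumping the leftmost entry strictly greater than the inserted value down to the next row. The recording tableau Q records, in position (i, j), the step at which that cell was added to P.
  Insert 1 (step 1): P = [1];  Q = [1]
  Insert 6 (step 2): P = [1, 6];  Q = [1, 2]
  Insert 2 (step 3): P = [1, 2] / [6];  Q = [1, 2] / [3]
  Insert 5 (step 4): P = [1, 2, 5] / [6];  Q = [1, 2, 4] / [3]
  Insert 4 (step 5): P = [1, 2, 4] / [5] / [6];  Q = [1, 2, 4] / [3] / [5]
  Insert 3 (step 6): P = [1, 2, 3] / [4] / [5] / [6];  Q = [1, 2, 4] / [3] / [5] / [6]
Final shape: (3, 1, 1, 1).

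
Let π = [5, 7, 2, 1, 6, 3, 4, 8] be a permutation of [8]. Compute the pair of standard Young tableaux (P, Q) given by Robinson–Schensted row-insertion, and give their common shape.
P = [1, 3, 4, 8] / [2, 6] / [5, 7];  Q = [1, 2, 7, 8] / [3, 5] / [4, 6];  common shape = (4, 2, 2)

Row-insert the values π_1, π_2, … into P one at a time, bumping the leftmost entry strictly greater than the inserted value down to the next row. The recording tableau Q records, in position (i, j), the step at which that cell was added to P.
  Insert 5 (step 1): P = [5];  Q = [1]
  Insert 7 (step 2): P = [5, 7];  Q = [1, 2]
  Insert 2 (step 3): P = [2, 7] / [5];  Q = [1, 2] / [3]
  Insert 1 (step 4): P = [1, 7] / [2] / [5];  Q = [1, 2] / [3] / [4]
  Insert 6 (step 5): P = [1, 6] / [2, 7] / [5];  Q = [1, 2] / [3, 5] / [4]
  Insert 3 (step 6): P = [1, 3] / [2, 6] / [5, 7];  Q = [1, 2] / [3, 5] / [4, 6]
  Insert 4 (step 7): P = [1, 3, 4] / [2, 6] / [5, 7];  Q = [1, 2, 7] / [3, 5] / [4, 6]
  Insert 8 (step 8): P = [1, 3, 4, 8] / [2, 6] / [5, 7];  Q = [1, 2, 7, 8] / [3, 5] / [4, 6]
Final shape: (4, 2, 2).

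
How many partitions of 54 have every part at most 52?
p(54, parts ≤ 52) = 386153

Use the recurrence p(n, m) = p(n, m−1) + p(n−m, m): either the largest part is < m (count p(n, m−1)) or the largest part is exactly m (remove one copy of m, count p(n−m, m)). With p(0, ·) = 1 this gives p(54, parts ≤ 52) = 386153. (By conjugating Young diagrams, this also counts partitions of 54 into at most 52 parts.)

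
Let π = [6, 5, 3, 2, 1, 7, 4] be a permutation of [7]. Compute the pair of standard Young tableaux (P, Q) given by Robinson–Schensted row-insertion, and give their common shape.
P = [1, 4] / [2, 7] / [3] / [5] / [6];  Q = [1, 6] / [2, 7] / [3] / [4] / [5];  common shape = (2, 2, 1, 1, 1)

Row-insert the values π_1, π_2, … into P one at a time, bumping the leftmost entry strictly greater than the inserted value down to the next row. The recording tableau Q records, in position (i, j), the step at which that cell was added to P.
  Insert 6 (step 1): P = [6];  Q = [1]
  Insert 5 (step 2): P = [5] / [6];  Q = [1] / [2]
  Insert 3 (step 3): P = [3] / [5] / [6];  Q = [1] / [2] / [3]
  Insert 2 (step 4): P = [2] / [3] / [5] / [6];  Q = [1] / [2] / [3] / [4]
  Insert 1 (step 5): P = [1] / [2] / [3] / [5] / [6];  Q = [1] / [2] / [3] / [4] / [5]
  Insert 7 (step 6): P = [1, 7] / [2] / [3] / [5] / [6];  Q = [1, 6] / [2] / [3] / [4] / [5]
  Insert 4 (step 7): P = [1, 4] / [2, 7] / [3] / [5] / [6];  Q = [1, 6] / [2, 7] / [3] / [4] / [5]
Final shape: (2, 2, 1, 1, 1).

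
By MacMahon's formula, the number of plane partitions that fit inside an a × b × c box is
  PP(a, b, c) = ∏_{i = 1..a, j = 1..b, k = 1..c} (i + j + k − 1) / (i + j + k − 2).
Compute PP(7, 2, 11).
PP(7, 2, 11) = 200443464

Evaluate the triple product over i = 1..7, j = 1..2, k = 1..11. The factors are (2/1) · (3/2) · (4/3) · (5/4) · (6/5) · (7/6) · (8/7) · (9/8) · … (154 factors total). The numerators and denominators telescope so the product is an integer; carrying out the multiplication exactly gives PP(7, 2, 11) = 200443464.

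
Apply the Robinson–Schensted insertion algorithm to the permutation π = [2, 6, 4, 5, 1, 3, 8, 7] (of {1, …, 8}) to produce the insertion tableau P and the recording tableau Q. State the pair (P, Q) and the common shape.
P = [1, 3, 5, 7] / [2, 4, 8] / [6];  Q = [1, 2, 4, 7] / [3, 6, 8] / [5];  common shape = (4, 3, 1)

Row-insert the values π_1, π_2, … into P one at a time, bumping the leftmost entry strictly greater than the inserted value down to the next row. The recording tableau Q records, in position (i, j), the step at which that cell was added to P.
  Insert 2 (step 1): P = [2];  Q = [1]
  Insert 6 (step 2): P = [2, 6];  Q = [1, 2]
  Insert 4 (step 3): P = [2, 4] / [6];  Q = [1, 2] / [3]
  Insert 5 (step 4): P = [2, 4, 5] / [6];  Q = [1, 2, 4] / [3]
  Insert 1 (step 5): P = [1, 4, 5] / [2] / [6];  Q = [1, 2, 4] / [3] / [5]
  Insert 3 (step 6): P = [1, 3, 5] / [2, 4] / [6];  Q = [1, 2, 4] / [3, 6] / [5]
  Insert 8 (step 7): P = [1, 3, 5, 8] / [2, 4] / [6];  Q = [1, 2, 4, 7] / [3, 6] / [5]
  Insert 7 (step 8): P = [1, 3, 5, 7] / [2, 4, 8] / [6];  Q = [1, 2, 4, 7] / [3, 6, 8] / [5]
Final shape: (4, 3, 1).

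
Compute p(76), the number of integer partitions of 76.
p(76) = 9289091

Compute p(n) via the recurrence p(n, m) = p(n, m−1) + p(n−m, m), where p(n, m) counts partitions of n with all parts ≤ m and p(n) = p(n, n). The base cases are p(0, m) = 1 and p(n, 0) = 0 for n > 0. Filling the table yields p(76) = 9289091. (Euler's pentagonal recurrence is an alternative.)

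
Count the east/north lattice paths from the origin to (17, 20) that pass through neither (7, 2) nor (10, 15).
Number of paths = 12860045550

Inclusion–exclusion. Total paths: C(37, 17) = 15905368710. Through P₁: C(9, 7)·C(28, 10) = 472431960. Through P₂: C(25, 10)·C(12, 7) = 2588857920. Since P₁ is strictly southwest of P₂, a monotone path through both must visit P₁ then P₂; paths through both = C(9, 7)·C(16, 3)·C(12, 7) = 15966720. Avoid both = 15905368710 − 472431960 − 2588857920 + 15966720 = 12860045550.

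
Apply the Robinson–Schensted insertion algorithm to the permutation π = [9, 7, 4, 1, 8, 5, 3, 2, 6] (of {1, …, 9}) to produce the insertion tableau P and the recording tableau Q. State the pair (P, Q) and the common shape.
P = [1, 2, 6] / [3, 5] / [4, 8] / [7] / [9];  Q = [1, 5, 9] / [2, 6] / [3, 7] / [4] / [8];  common shape = (3, 2, 2, 1, 1)

Row-insert the values π_1, π_2, … into P one at a time, bumping the leftmost entry strictly greater than the inserted value down to the next row. The recording tableau Q records, in position (i, j), the step at which that cell was added to P.
  Insert 9 (step 1): P = [9];  Q = [1]
  Insert 7 (step 2): P = [7] / [9];  Q = [1] / [2]
  Insert 4 (step 3): P = [4] / [7] / [9];  Q = [1] / [2] / [3]
  Insert 1 (step 4): P = [1] / [4] / [7] / [9];  Q = [1] / [2] / [3] / [4]
  Insert 8 (step 5): P = [1, 8] / [4] / [7] / [9];  Q = [1, 5] / [2] / [3] / [4]
  Insert 5 (step 6): P = [1, 5] / [4, 8] / [7] / [9];  Q = [1, 5] / [2, 6] / [3] / [4]
  Insert 3 (step 7): P = [1, 3] / [4, 5] / [7, 8] / [9];  Q = [1, 5] / [2, 6] / [3, 7] / [4]
  Insert 2 (step 8): P = [1, 2] / [3, 5] / [4, 8] / [7] / [9];  Q = [1, 5] / [2, 6] / [3, 7] / [4] / [8]
  Insert 6 (step 9): P = [1, 2, 6] / [3, 5] / [4, 8] / [7] / [9];  Q = [1, 5, 9] / [2, 6] / [3, 7] / [4] / [8]
Final shape: (3, 2, 2, 1, 1).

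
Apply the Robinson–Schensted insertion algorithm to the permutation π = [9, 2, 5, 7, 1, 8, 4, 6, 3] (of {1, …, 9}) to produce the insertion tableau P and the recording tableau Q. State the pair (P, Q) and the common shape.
P = [1, 3, 6, 8] / [2, 4, 7] / [5] / [9];  Q = [1, 3, 4, 6] / [2, 7, 8] / [5] / [9];  common shape = (4, 3, 1, 1)

Row-insert the values π_1, π_2, … into P one at a time, bumping the leftmost entry strictly greater than the inserted value down to the next row. The recording tableau Q records, in position (i, j), the step at which that cell was added to P.
  Insert 9 (step 1): P = [9];  Q = [1]
  Insert 2 (step 2): P = [2] / [9];  Q = [1] / [2]
  Insert 5 (step 3): P = [2, 5] / [9];  Q = [1, 3] / [2]
  Insert 7 (step 4): P = [2, 5, 7] / [9];  Q = [1, 3, 4] / [2]
  Insert 1 (step 5): P = [1, 5, 7] / [2] / [9];  Q = [1, 3, 4] / [2] / [5]
  Insert 8 (step 6): P = [1, 5, 7, 8] / [2] / [9];  Q = [1, 3, 4, 6] / [2] / [5]
  Insert 4 (step 7): P = [1, 4, 7, 8] / [2, 5] / [9];  Q = [1, 3, 4, 6] / [2, 7] / [5]
  Insert 6 (step 8): P = [1, 4, 6, 8] / [2, 5, 7] / [9];  Q = [1, 3, 4, 6] / [2, 7, 8] / [5]
  Insert 3 (step 9): P = [1, 3, 6, 8] / [2, 4, 7] / [5] / [9];  Q = [1, 3, 4, 6] / [2, 7, 8] / [5] / [9]
Final shape: (4, 3, 1, 1).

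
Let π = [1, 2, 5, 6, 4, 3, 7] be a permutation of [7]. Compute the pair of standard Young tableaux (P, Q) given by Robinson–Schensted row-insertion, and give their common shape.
P = [1, 2, 3, 6, 7] / [4] / [5];  Q = [1, 2, 3, 4, 7] / [5] / [6];  common shape = (5, 1, 1)

Row-insert the values π_1, π_2, … into P one at a time, bumping the leftmost entry strictly greater than the inserted value down to the next row. The recording tableau Q records, in position (i, j), the step at which that cell was added to P.
  Insert 1 (step 1): P = [1];  Q = [1]
  Insert 2 (step 2): P = [1, 2];  Q = [1, 2]
  Insert 5 (step 3): P = [1, 2, 5];  Q = [1, 2, 3]
  Insert 6 (step 4): P = [1, 2, 5, 6];  Q = [1, 2, 3, 4]
  Insert 4 (step 5): P = [1, 2, 4, 6] / [5];  Q = [1, 2, 3, 4] / [5]
  Insert 3 (step 6): P = [1, 2, 3, 6] / [4] / [5];  Q = [1, 2, 3, 4] / [5] / [6]
  Insert 7 (step 7): P = [1, 2, 3, 6, 7] / [4] / [5];  Q = [1, 2, 3, 4, 7] / [5] / [6]
Final shape: (5, 1, 1).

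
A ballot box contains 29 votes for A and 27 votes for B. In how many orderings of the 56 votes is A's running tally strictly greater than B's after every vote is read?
Strict-lead orderings = 263747951750360

Total orderings of the 56 votes with 29 for A: C(56, 29) = 7384942649010080. By the Bertrand ballot formula (Cycle Lemma / reflection principle), the number of orderings in which A is strictly ahead of B throughout is (p − q)/(p + q) · C(p + q, p) = (29 − 27)/(29 + 27) · 7384942649010080 = 263747951750360.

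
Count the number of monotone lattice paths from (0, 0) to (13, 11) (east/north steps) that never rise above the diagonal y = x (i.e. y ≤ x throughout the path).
Number of paths = 534888

By the reflection principle (André's argument), the number of monotone paths to (13, 11) with n ≤ m that never go above y = x is C(24, 13) − C(24, 14) = 2496144 − 1961256 = 534888.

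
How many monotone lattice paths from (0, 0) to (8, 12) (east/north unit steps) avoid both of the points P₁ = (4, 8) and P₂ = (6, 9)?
Number of paths = 56120

Inclusion–exclusion. Total paths: C(20, 8) = 125970. Through P₁: C(12, 4)·C(8, 4) = 34650. Through P₂: C(15, 6)·C(5, 2) = 50050. Since P₁ is strictly southwest of P₂, a monotone path through both must visit P₁ then P₂; paths through both = C(12, 4)·C(3, 2)·C(5, 2) = 14850. Avoid both = 125970 − 34650 − 50050 + 14850 = 56120.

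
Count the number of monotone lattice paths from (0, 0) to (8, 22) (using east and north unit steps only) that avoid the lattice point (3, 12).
Number of paths = 4486560

Total paths from (0, 0) to (8, 22): C(30, 8) = 5852925. Paths through (3, 12): (paths (0, 0) → (3, 12)) × (paths (3, 12) → (8, 22)) = C(15, 3) · C(15, 5) = 455 · 3003 = 1366365. Avoidance count = 5852925 − 1366365 = 4486560.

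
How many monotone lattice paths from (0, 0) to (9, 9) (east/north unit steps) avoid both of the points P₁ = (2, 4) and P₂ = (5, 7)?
Number of paths = 29360

Inclusion–exclusion. Total paths: C(18, 9) = 48620. Through P₁: C(6, 2)·C(12, 7) = 11880. Through P₂: C(12, 5)·C(6, 4) = 11880. Since P₁ is strictly southwest of P₂, a monotone path through both must visit P₁ then P₂; paths through both = C(6, 2)·C(6, 3)·C(6, 4) = 4500. Avoid both = 48620 − 11880 − 11880 + 4500 = 29360.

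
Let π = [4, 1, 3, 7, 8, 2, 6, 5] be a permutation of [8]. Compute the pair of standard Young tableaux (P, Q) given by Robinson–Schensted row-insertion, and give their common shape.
P = [1, 2, 5, 8] / [3, 6] / [4, 7];  Q = [1, 3, 4, 5] / [2, 7] / [6, 8];  common shape = (4, 2, 2)

Row-insert the values π_1, π_2, … into P one at a time, bumping the leftmost entry strictly greater than the inserted value down to the next row. The recording tableau Q records, in position (i, j), the step at which that cell was added to P.
  Insert 4 (step 1): P = [4];  Q = [1]
  Insert 1 (step 2): P = [1] / [4];  Q = [1] / [2]
  Insert 3 (step 3): P = [1, 3] / [4];  Q = [1, 3] / [2]
  Insert 7 (step 4): P = [1, 3, 7] / [4];  Q = [1, 3, 4] / [2]
  Insert 8 (step 5): P = [1, 3, 7, 8] / [4];  Q = [1, 3, 4, 5] / [2]
  Insert 2 (step 6): P = [1, 2, 7, 8] / [3] / [4];  Q = [1, 3, 4, 5] / [2] / [6]
  Insert 6 (step 7): P = [1, 2, 6, 8] / [3, 7] / [4];  Q = [1, 3, 4, 5] / [2, 7] / [6]
  Insert 5 (step 8): P = [1, 2, 5, 8] / [3, 6] / [4, 7];  Q = [1, 3, 4, 5] / [2, 7] / [6, 8]
Final shape: (4, 2, 2).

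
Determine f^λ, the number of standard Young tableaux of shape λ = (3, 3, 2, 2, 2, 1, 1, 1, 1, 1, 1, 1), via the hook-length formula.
# SYT of shape (3, 3, 2, 2, 2, 1, 1, 1, 1, 1, 1, 1) = 372096

Hook-length formula: f^λ = n! / Π hook(c), product over all cells c of the Young diagram. For λ = (3, 3, 2, 2, 2, 1, 1, 1, 1, 1, 1, 1), n = 19 boxes. Hook lengths by row (left-to-right, top-to-bottom): [14, 6, 2]; [13, 5, 1]; [11, 3]; [10, 2]; [9, 1]; [7]; [6]; [5]; [4]; [3]; [2]; [1]. Product of hooks = 326918592000. So f^λ = 19! / 326918592000 = 121645100408832000 / 326918592000 = 372096.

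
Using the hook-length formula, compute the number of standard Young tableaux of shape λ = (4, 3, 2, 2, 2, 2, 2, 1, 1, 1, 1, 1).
# SYT of shape (4, 3, 2, 2, 2, 2, 2, 1, 1, 1, 1, 1) = 38201856

Hook-length formula: f^λ = n! / Π hook(c), product over all cells c of the Young diagram. For λ = (4, 3, 2, 2, 2, 2, 2, 1, 1, 1, 1, 1), n = 22 boxes. Hook lengths by row (left-to-right, top-to-bottom): [15, 9, 3, 1]; [13, 7, 1]; [11, 5]; [10, 4]; [9, 3]; [8, 2]; [7, 1]; [5]; [4]; [3]; [2]; [1]. Product of hooks = 29422673280000. So f^λ = 22! / 29422673280000 = 1124000727777607680000 / 29422673280000 = 38201856.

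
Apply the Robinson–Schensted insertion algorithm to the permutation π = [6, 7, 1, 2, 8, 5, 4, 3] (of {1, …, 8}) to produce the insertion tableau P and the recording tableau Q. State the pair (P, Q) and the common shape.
P = [1, 2, 3] / [4, 7, 8] / [5] / [6];  Q = [1, 2, 5] / [3, 4, 6] / [7] / [8];  common shape = (3, 3, 1, 1)

Row-insert the values π_1, π_2, … into P one at a time, bumping the leftmost entry strictly greater than the inserted value down to the next row. The recording tableau Q records, in position (i, j), the step at which that cell was added to P.
  Insert 6 (step 1): P = [6];  Q = [1]
  Insert 7 (step 2): P = [6, 7];  Q = [1, 2]
  Insert 1 (step 3): P = [1, 7] / [6];  Q = [1, 2] / [3]
  Insert 2 (step 4): P = [1, 2] / [6, 7];  Q = [1, 2] / [3, 4]
  Insert 8 (step 5): P = [1, 2, 8] / [6, 7];  Q = [1, 2, 5] / [3, 4]
  Insert 5 (step 6): P = [1, 2, 5] / [6, 7, 8];  Q = [1, 2, 5] / [3, 4, 6]
  Insert 4 (step 7): P = [1, 2, 4] / [5, 7, 8] / [6];  Q = [1, 2, 5] / [3, 4, 6] / [7]
  Insert 3 (step 8): P = [1, 2, 3] / [4, 7, 8] / [5] / [6];  Q = [1, 2, 5] / [3, 4, 6] / [7] / [8]
Final shape: (3, 3, 1, 1).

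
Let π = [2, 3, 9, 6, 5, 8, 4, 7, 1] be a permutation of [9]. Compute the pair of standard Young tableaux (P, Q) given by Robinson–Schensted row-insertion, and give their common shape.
P = [1, 3, 4, 7] / [2, 8] / [5] / [6] / [9];  Q = [1, 2, 3, 6] / [4, 8] / [5] / [7] / [9];  common shape = (4, 2, 1, 1, 1)

Row-insert the values π_1, π_2, … into P one at a time, bumping the leftmost entry strictly greater than the inserted value down to the next row. The recording tableau Q records, in position (i, j), the step at which that cell was added to P.
  Insert 2 (step 1): P = [2];  Q = [1]
  Insert 3 (step 2): P = [2, 3];  Q = [1, 2]
  Insert 9 (step 3): P = [2, 3, 9];  Q = [1, 2, 3]
  Insert 6 (step 4): P = [2, 3, 6] / [9];  Q = [1, 2, 3] / [4]
  Insert 5 (step 5): P = [2, 3, 5] / [6] / [9];  Q = [1, 2, 3] / [4] / [5]
  Insert 8 (step 6): P = [2, 3, 5, 8] / [6] / [9];  Q = [1, 2, 3, 6] / [4] / [5]
  Insert 4 (step 7): P = [2, 3, 4, 8] / [5] / [6] / [9];  Q = [1, 2, 3, 6] / [4] / [5] / [7]
  Insert 7 (step 8): P = [2, 3, 4, 7] / [5, 8] / [6] / [9];  Q = [1, 2, 3, 6] / [4, 8] / [5] / [7]
  Insert 1 (step 9): P = [1, 3, 4, 7] / [2, 8] / [5] / [6] / [9];  Q = [1, 2, 3, 6] / [4, 8] / [5] / [7] / [9]
Final shape: (4, 2, 1, 1, 1).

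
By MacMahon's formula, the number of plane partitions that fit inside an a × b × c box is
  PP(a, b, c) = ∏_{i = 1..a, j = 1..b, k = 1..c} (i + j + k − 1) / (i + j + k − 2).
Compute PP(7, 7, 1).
PP(7, 7, 1) = 3432

Evaluate the triple product over i = 1..7, j = 1..7, k = 1..1. The factors are (2/1) · (3/2) · (4/3) · (5/4) · (6/5) · (7/6) · (8/7) · (3/2) · … (49 factors total). The numerators and denominators telescope so the product is an integer; carrying out the multiplication exactly gives PP(7, 7, 1) = 3432.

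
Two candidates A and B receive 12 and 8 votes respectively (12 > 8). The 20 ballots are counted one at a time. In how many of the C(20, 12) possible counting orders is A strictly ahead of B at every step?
Strict-lead orderings = 25194

Total orderings of the 20 votes with 12 for A: C(20, 12) = 125970. By the Bertrand ballot formula (Cycle Lemma / reflection principle), the number of orderings in which A is strictly ahead of B throughout is (p − q)/(p + q) · C(p + q, p) = (12 − 8)/(12 + 8) · 125970 = 25194.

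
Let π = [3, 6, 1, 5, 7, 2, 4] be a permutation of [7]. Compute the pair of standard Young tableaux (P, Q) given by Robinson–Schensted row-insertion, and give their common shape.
P = [1, 2, 4] / [3, 5, 7] / [6];  Q = [1, 2, 5] / [3, 4, 7] / [6];  common shape = (3, 3, 1)

Row-insert the values π_1, π_2, … into P one at a time, bumping the leftmost entry strictly greater than the inserted value down to the next row. The recording tableau Q records, in position (i, j), the step at which that cell was added to P.
  Insert 3 (step 1): P = [3];  Q = [1]
  Insert 6 (step 2): P = [3, 6];  Q = [1, 2]
  Insert 1 (step 3): P = [1, 6] / [3];  Q = [1, 2] / [3]
  Insert 5 (step 4): P = [1, 5] / [3, 6];  Q = [1, 2] / [3, 4]
  Insert 7 (step 5): P = [1, 5, 7] / [3, 6];  Q = [1, 2, 5] / [3, 4]
  Insert 2 (step 6): P = [1, 2, 7] / [3, 5] / [6];  Q = [1, 2, 5] / [3, 4] / [6]
  Insert 4 (step 7): P = [1, 2, 4] / [3, 5, 7] / [6];  Q = [1, 2, 5] / [3, 4, 7] / [6]
Final shape: (3, 3, 1).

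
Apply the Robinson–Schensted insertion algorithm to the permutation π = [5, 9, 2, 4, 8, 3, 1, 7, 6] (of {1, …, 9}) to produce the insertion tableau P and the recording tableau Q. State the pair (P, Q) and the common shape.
P = [1, 3, 6] / [2, 7] / [4, 8] / [5, 9];  Q = [1, 2, 5] / [3, 4] / [6, 8] / [7, 9];  common shape = (3, 2, 2, 2)

Row-insert the values π_1, π_2, … into P one at a time, bumping the leftmost entry strictly greater than the inserted value down to the next row. The recording tableau Q records, in position (i, j), the step at which that cell was added to P.
  Insert 5 (step 1): P = [5];  Q = [1]
  Insert 9 (step 2): P = [5, 9];  Q = [1, 2]
  Insert 2 (step 3): P = [2, 9] / [5];  Q = [1, 2] / [3]
  Insert 4 (step 4): P = [2, 4] / [5, 9];  Q = [1, 2] / [3, 4]
  Insert 8 (step 5): P = [2, 4, 8] / [5, 9];  Q = [1, 2, 5] / [3, 4]
  Insert 3 (step 6): P = [2, 3, 8] / [4, 9] / [5];  Q = [1, 2, 5] / [3, 4] / [6]
  Insert 1 (step 7): P = [1, 3, 8] / [2, 9] / [4] / [5];  Q = [1, 2, 5] / [3, 4] / [6] / [7]
  Insert 7 (step 8): P = [1, 3, 7] / [2, 8] / [4, 9] / [5];  Q = [1, 2, 5] / [3, 4] / [6, 8] / [7]
  Insert 6 (step 9): P = [1, 3, 6] / [2, 7] / [4, 8] / [5, 9];  Q = [1, 2, 5] / [3, 4] / [6, 8] / [7, 9]
Final shape: (3, 2, 2, 2).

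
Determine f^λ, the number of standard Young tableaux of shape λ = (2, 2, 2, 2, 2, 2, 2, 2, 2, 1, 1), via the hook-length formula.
# SYT of shape (2, 2, 2, 2, 2, 2, 2, 2, 2, 1, 1) = 41990

Hook-length formula: f^λ = n! / Π hook(c), product over all cells c of the Young diagram. For λ = (2, 2, 2, 2, 2, 2, 2, 2, 2, 1, 1), n = 20 boxes. Hook lengths by row (left-to-right, top-to-bottom): [12, 9]; [11, 8]; [10, 7]; [9, 6]; [8, 5]; [7, 4]; [6, 3]; [5, 2]; [4, 1]; [2]; [1]. Product of hooks = 57940033536000. So f^λ = 20! / 57940033536000 = 2432902008176640000 / 57940033536000 = 41990.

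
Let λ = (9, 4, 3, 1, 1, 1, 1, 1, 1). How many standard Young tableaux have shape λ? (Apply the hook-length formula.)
# SYT of shape (9, 4, 3, 1, 1, 1, 1, 1, 1) = 511230720

Hook-length formula: f^λ = n! / Π hook(c), product over all cells c of the Young diagram. For λ = (9, 4, 3, 1, 1, 1, 1, 1, 1), n = 22 boxes. Hook lengths by row (left-to-right, top-to-bottom): [17, 10, 9, 7, 5, 4, 3, 2, 1]; [11, 4, 3, 1]; [9, 2, 1]; [6]; [5]; [4]; [3]; [2]; [1]. Product of hooks = 2198617344000. So f^λ = 22! / 2198617344000 = 1124000727777607680000 / 2198617344000 = 511230720.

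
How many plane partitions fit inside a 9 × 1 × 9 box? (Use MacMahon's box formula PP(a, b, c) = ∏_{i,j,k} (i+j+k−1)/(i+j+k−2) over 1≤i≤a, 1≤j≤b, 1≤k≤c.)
PP(9, 1, 9) = 48620

Evaluate the triple product over i = 1..9, j = 1..1, k = 1..9. The factors are (2/1) · (3/2) · (4/3) · (5/4) · (6/5) · (7/6) · (8/7) · (9/8) · … (81 factors total). The numerators and denominators telescope so the product is an integer; carrying out the multiplication exactly gives PP(9, 1, 9) = 48620.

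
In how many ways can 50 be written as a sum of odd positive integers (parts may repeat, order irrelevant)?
p_odd(50) = 3658

Enumerate partitions using only odd parts via the recurrence o(n, m) = o(n, m−2) + o(n−m, m) over odd m, starting from the largest odd part ≤ n. This gives p_odd(50) = 3658. (Euler's theorem: equals the count of distinct-part partitions.)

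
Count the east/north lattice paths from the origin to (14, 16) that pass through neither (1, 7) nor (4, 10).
Number of paths = 134708587

Inclusion–exclusion. Total paths: C(30, 14) = 145422675. Through P₁: C(8, 1)·C(22, 13) = 3979360. Through P₂: C(14, 4)·C(16, 10) = 8016008. Since P₁ is strictly southwest of P₂, a monotone path through both must visit P₁ then P₂; paths through both = C(8, 1)·C(6, 3)·C(16, 10) = 1281280. Avoid both = 145422675 − 3979360 − 8016008 + 1281280 = 134708587.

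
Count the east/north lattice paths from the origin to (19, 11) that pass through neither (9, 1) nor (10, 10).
Number of paths = 50933180

Inclusion–exclusion. Total paths: C(30, 19) = 54627300. Through P₁: C(10, 9)·C(20, 10) = 1847560. Through P₂: C(20, 10)·C(10, 9) = 1847560. Since P₁ is strictly southwest of P₂, a monotone path through both must visit P₁ then P₂; paths through both = C(10, 9)·C(10, 1)·C(10, 9) = 1000. Avoid both = 54627300 − 1847560 − 1847560 + 1000 = 50933180.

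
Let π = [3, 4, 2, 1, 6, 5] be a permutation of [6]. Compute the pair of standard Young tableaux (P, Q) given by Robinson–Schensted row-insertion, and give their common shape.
P = [1, 4, 5] / [2, 6] / [3];  Q = [1, 2, 5] / [3, 6] / [4];  common shape = (3, 2, 1)

Row-insert the values π_1, π_2, … into P one at a time, bumping the leftmost entry strictly greater than the inserted value down to the next row. The recording tableau Q records, in position (i, j), the step at which that cell was added to P.
  Insert 3 (step 1): P = [3];  Q = [1]
  Insert 4 (step 2): P = [3, 4];  Q = [1, 2]
  Insert 2 (step 3): P = [2, 4] / [3];  Q = [1, 2] / [3]
  Insert 1 (step 4): P = [1, 4] / [2] / [3];  Q = [1, 2] / [3] / [4]
  Insert 6 (step 5): P = [1, 4, 6] / [2] / [3];  Q = [1, 2, 5] / [3] / [4]
  Insert 5 (step 6): P = [1, 4, 5] / [2, 6] / [3];  Q = [1, 2, 5] / [3, 6] / [4]
Final shape: (3, 2, 1).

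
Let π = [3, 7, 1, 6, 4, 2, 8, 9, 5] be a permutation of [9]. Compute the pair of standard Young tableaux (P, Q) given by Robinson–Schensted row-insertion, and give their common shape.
P = [1, 2, 5, 9] / [3, 4, 8] / [6] / [7];  Q = [1, 2, 7, 8] / [3, 4, 9] / [5] / [6];  common shape = (4, 3, 1, 1)

Row-insert the values π_1, π_2, … into P one at a time, bumping the leftmost entry strictly greater than the inserted value down to the next row. The recording tableau Q records, in position (i, j), the step at which that cell was added to P.
  Insert 3 (step 1): P = [3];  Q = [1]
  Insert 7 (step 2): P = [3, 7];  Q = [1, 2]
  Insert 1 (step 3): P = [1, 7] / [3];  Q = [1, 2] / [3]
  Insert 6 (step 4): P = [1, 6] / [3, 7];  Q = [1, 2] / [3, 4]
  Insert 4 (step 5): P = [1, 4] / [3, 6] / [7];  Q = [1, 2] / [3, 4] / [5]
  Insert 2 (step 6): P = [1, 2] / [3, 4] / [6] / [7];  Q = [1, 2] / [3, 4] / [5] / [6]
  Insert 8 (step 7): P = [1, 2, 8] / [3, 4] / [6] / [7];  Q = [1, 2, 7] / [3, 4] / [5] / [6]
  Insert 9 (step 8): P = [1, 2, 8, 9] / [3, 4] / [6] / [7];  Q = [1, 2, 7, 8] / [3, 4] / [5] / [6]
  Insert 5 (step 9): P = [1, 2, 5, 9] / [3, 4, 8] / [6] / [7];  Q = [1, 2, 7, 8] / [3, 4, 9] / [5] / [6]
Final shape: (4, 3, 1, 1).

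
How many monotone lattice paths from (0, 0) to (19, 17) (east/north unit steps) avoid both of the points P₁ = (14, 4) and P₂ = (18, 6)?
Number of paths = 8570214168

Inclusion–exclusion. Total paths: C(36, 19) = 8597496600. Through P₁: C(18, 14)·C(18, 5) = 26218080. Through P₂: C(24, 18)·C(12, 1) = 1615152. Since P₁ is strictly southwest of P₂, a monotone path through both must visit P₁ then P₂; paths through both = C(18, 14)·C(6, 4)·C(12, 1) = 550800. Avoid both = 8597496600 − 26218080 − 1615152 + 550800 = 8570214168.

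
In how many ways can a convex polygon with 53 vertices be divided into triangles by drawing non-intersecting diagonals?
C_51 = 7684785670514316385230816156

These polygon triangulations are counted by the Catalan number C_n = (1/(n + 1)) · C(2n, n). For n = 51: C_51 = (1/52) · C(102, 51) = 399608854866744452032002440112/52 = 7684785670514316385230816156.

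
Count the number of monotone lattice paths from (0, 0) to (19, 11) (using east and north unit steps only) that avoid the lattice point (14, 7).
Number of paths = 39976020

Total paths from (0, 0) to (19, 11): C(30, 19) = 54627300. Paths through (14, 7): (paths (0, 0) → (14, 7)) × (paths (14, 7) → (19, 11)) = C(21, 14) · C(9, 5) = 116280 · 126 = 14651280. Avoidance count = 54627300 − 14651280 = 39976020.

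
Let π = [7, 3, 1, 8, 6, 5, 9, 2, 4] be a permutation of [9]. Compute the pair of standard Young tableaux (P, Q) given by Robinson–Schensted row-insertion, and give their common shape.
P = [1, 2, 4] / [3, 5, 9] / [6, 8] / [7];  Q = [1, 4, 7] / [2, 5, 9] / [3, 6] / [8];  common shape = (3, 3, 2, 1)

Row-insert the values π_1, π_2, … into P one at a time, bumping the leftmost entry strictly greater than the inserted value down to the next row. The recording tableau Q records, in position (i, j), the step at which that cell was added to P.
  Insert 7 (step 1): P = [7];  Q = [1]
  Insert 3 (step 2): P = [3] / [7];  Q = [1] / [2]
  Insert 1 (step 3): P = [1] / [3] / [7];  Q = [1] / [2] / [3]
  Insert 8 (step 4): P = [1, 8] / [3] / [7];  Q = [1, 4] / [2] / [3]
  Insert 6 (step 5): P = [1, 6] / [3, 8] / [7];  Q = [1, 4] / [2, 5] / [3]
  Insert 5 (step 6): P = [1, 5] / [3, 6] / [7, 8];  Q = [1, 4] / [2, 5] / [3, 6]
  Insert 9 (step 7): P = [1, 5, 9] / [3, 6] / [7, 8];  Q = [1, 4, 7] / [2, 5] / [3, 6]
  Insert 2 (step 8): P = [1, 2, 9] / [3, 5] / [6, 8] / [7];  Q = [1, 4, 7] / [2, 5] / [3, 6] / [8]
  Insert 4 (step 9): P = [1, 2, 4] / [3, 5, 9] / [6, 8] / [7];  Q = [1, 4, 7] / [2, 5, 9] / [3, 6] / [8]
Final shape: (3, 3, 2, 1).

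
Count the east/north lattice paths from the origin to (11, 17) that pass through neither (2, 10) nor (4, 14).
Number of paths = 20470740

Inclusion–exclusion. Total paths: C(28, 11) = 21474180. Through P₁: C(12, 2)·C(16, 9) = 755040. Through P₂: C(18, 4)·C(10, 7) = 367200. Since P₁ is strictly southwest of P₂, a monotone path through both must visit P₁ then P₂; paths through both = C(12, 2)·C(6, 2)·C(10, 7) = 118800. Avoid both = 21474180 − 755040 − 367200 + 118800 = 20470740.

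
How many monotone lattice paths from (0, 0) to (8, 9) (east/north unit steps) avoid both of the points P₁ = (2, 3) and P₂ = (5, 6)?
Number of paths = 9830

Inclusion–exclusion. Total paths: C(17, 8) = 24310. Through P₁: C(5, 2)·C(12, 6) = 9240. Through P₂: C(11, 5)·C(6, 3) = 9240. Since P₁ is strictly southwest of P₂, a monotone path through both must visit P₁ then P₂; paths through both = C(5, 2)·C(6, 3)·C(6, 3) = 4000. Avoid both = 24310 − 9240 − 9240 + 4000 = 9830.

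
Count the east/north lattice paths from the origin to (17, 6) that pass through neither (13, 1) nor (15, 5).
Number of paths = 53301

Inclusion–exclusion. Total paths: C(23, 17) = 100947. Through P₁: C(14, 13)·C(9, 4) = 1764. Through P₂: C(20, 15)·C(3, 2) = 46512. Since P₁ is strictly southwest of P₂, a monotone path through both must visit P₁ then P₂; paths through both = C(14, 13)·C(6, 2)·C(3, 2) = 630. Avoid both = 100947 − 1764 − 46512 + 630 = 53301.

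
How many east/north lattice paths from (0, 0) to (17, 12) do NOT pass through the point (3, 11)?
Number of paths = 51890475

Total paths from (0, 0) to (17, 12): C(29, 17) = 51895935. Paths through (3, 11): (paths (0, 0) → (3, 11)) × (paths (3, 11) → (17, 12)) = C(14, 3) · C(15, 14) = 364 · 15 = 5460. Avoidance count = 51895935 − 5460 = 51890475.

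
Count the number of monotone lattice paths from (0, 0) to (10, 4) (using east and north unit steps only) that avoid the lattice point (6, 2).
Number of paths = 581

Total paths from (0, 0) to (10, 4): C(14, 10) = 1001. Paths through (6, 2): (paths (0, 0) → (6, 2)) × (paths (6, 2) → (10, 4)) = C(8, 6) · C(6, 4) = 28 · 15 = 420. Avoidance count = 1001 − 420 = 581.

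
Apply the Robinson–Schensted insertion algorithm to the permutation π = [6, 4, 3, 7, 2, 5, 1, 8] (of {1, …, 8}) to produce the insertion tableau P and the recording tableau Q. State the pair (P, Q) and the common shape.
P = [1, 5, 8] / [2, 7] / [3] / [4] / [6];  Q = [1, 4, 8] / [2, 6] / [3] / [5] / [7];  common shape = (3, 2, 1, 1, 1)

Row-insert the values π_1, π_2, … into P one at a time, bumping the leftmost entry strictly greater than the inserted value down to the next row. The recording tableau Q records, in position (i, j), the step at which that cell was added to P.
  Insert 6 (step 1): P = [6];  Q = [1]
  Insert 4 (step 2): P = [4] / [6];  Q = [1] / [2]
  Insert 3 (step 3): P = [3] / [4] / [6];  Q = [1] / [2] / [3]
  Insert 7 (step 4): P = [3, 7] / [4] / [6];  Q = [1, 4] / [2] / [3]
  Insert 2 (step 5): P = [2, 7] / [3] / [4] / [6];  Q = [1, 4] / [2] / [3] / [5]
  Insert 5 (step 6): P = [2, 5] / [3, 7] / [4] / [6];  Q = [1, 4] / [2, 6] / [3] / [5]
  Insert 1 (step 7): P = [1, 5] / [2, 7] / [3] / [4] / [6];  Q = [1, 4] / [2, 6] / [3] / [5] / [7]
  Insert 8 (step 8): P = [1, 5, 8] / [2, 7] / [3] / [4] / [6];  Q = [1, 4, 8] / [2, 6] / [3] / [5] / [7]
Final shape: (3, 2, 1, 1, 1).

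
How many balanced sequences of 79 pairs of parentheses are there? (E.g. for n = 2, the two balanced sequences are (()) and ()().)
C_79 = 289450081175264899454283846029490767264392230

These balanced parentheses are counted by the Catalan number C_n = (1/(n + 1)) · C(2n, n). For n = 79: C_79 = (1/80) · C(158, 79) = 23156006494021191956342707682359261381151378400/80 = 289450081175264899454283846029490767264392230.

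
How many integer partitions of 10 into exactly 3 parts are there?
p(10, 3 parts) = 8

Partitions of n into exactly k parts ↔ partitions of n − k into at most k parts (subtract 1 from each part). For n = 10, k = 3, the partitions are: 8+1+1, 7+2+1, 6+3+1, 6+2+2, 5+4+1, 5+3+2, 4+4+2, 4+3+3. Count = 8.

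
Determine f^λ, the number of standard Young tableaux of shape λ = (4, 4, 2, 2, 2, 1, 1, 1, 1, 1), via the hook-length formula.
# SYT of shape (4, 4, 2, 2, 2, 1, 1, 1, 1, 1) = 4263600

Hook-length formula: f^λ = n! / Π hook(c), product over all cells c of the Young diagram. For λ = (4, 4, 2, 2, 2, 1, 1, 1, 1, 1), n = 19 boxes. Hook lengths by row (left-to-right, top-to-bottom): [13, 7, 3, 2]; [12, 6, 2, 1]; [9, 3]; [8, 2]; [7, 1]; [5]; [4]; [3]; [2]; [1]. Product of hooks = 28531077120. So f^λ = 19! / 28531077120 = 121645100408832000 / 28531077120 = 4263600.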